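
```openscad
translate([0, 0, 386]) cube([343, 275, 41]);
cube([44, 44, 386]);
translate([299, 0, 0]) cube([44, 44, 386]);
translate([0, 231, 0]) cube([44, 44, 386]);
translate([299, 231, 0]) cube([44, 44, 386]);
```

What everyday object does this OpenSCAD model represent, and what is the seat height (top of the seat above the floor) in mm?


A stool. The seat height is 427 mm.

A 343×275×41 slab at z = 386 on four corner posts — a stool. The seat top is 386 + 41 = 427 mm.


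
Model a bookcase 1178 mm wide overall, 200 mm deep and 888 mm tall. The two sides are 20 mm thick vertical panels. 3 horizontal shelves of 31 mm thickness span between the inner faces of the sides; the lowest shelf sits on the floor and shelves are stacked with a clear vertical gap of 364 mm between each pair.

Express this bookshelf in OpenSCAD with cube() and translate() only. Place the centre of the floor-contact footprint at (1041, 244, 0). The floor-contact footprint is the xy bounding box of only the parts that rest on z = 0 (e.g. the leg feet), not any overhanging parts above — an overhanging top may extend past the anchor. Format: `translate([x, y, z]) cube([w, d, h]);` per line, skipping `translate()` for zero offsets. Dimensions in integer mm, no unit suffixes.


translate([452, 144, 0]) cube([20, 200, 888]);
translate([1610, 144, 0]) cube([20, 200, 888]);
translate([472, 144, 0]) cube([1138, 200, 31]);
translate([472, 144, 395]) cube([1138, 200, 31]);
translate([472, 144, 790]) cube([1138, 200, 31]);


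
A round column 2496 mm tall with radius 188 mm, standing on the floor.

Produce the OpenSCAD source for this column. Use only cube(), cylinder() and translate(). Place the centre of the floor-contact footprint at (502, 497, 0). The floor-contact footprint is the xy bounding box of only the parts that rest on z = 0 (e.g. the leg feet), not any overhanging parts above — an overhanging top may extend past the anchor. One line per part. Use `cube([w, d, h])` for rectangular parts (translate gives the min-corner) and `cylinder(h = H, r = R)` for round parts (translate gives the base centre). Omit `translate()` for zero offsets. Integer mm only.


translate([502, 497, 0]) cylinder(h = 2496, r = 188);


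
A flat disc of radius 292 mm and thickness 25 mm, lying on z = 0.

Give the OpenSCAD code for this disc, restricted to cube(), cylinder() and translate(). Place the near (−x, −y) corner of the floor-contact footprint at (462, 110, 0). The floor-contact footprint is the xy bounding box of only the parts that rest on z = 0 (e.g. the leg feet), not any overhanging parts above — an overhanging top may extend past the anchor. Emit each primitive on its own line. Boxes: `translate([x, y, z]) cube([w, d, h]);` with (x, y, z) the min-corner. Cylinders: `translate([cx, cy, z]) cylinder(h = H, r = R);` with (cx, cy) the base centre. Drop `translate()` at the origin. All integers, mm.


translate([754, 402, 0]) cylinder(h = 25, r = 292);


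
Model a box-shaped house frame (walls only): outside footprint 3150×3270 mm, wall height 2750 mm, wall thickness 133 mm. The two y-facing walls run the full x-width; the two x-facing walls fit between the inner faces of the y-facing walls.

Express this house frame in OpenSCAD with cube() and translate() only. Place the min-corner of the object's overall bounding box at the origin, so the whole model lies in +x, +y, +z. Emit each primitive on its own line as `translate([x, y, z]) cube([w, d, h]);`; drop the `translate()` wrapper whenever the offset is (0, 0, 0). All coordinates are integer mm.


cube([3150, 133, 2750]);
translate([0, 3137, 0]) cube([3150, 133, 2750]);
translate([0, 133, 0]) cube([133, 3004, 2750]);
translate([3017, 133, 0]) cube([133, 3004, 2750]);


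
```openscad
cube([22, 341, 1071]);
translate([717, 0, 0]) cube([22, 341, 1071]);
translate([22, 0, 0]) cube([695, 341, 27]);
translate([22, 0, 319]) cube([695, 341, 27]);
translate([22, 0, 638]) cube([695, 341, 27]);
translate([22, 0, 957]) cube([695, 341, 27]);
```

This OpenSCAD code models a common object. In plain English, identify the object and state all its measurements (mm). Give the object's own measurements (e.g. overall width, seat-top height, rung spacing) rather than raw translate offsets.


An open bookshelf. Two side panels, each 22 mm thick, 341 mm deep and 1071 mm tall, stand 739 mm apart (outside-to-outside). Between them sit 4 shelves, each 27 mm thick and 341 mm deep, spanning the full gap between the sides. The bottom shelf rests on the floor (its underside at z = 0) and the clear gap between one shelf's top and the next shelf's underside is 292 mm.


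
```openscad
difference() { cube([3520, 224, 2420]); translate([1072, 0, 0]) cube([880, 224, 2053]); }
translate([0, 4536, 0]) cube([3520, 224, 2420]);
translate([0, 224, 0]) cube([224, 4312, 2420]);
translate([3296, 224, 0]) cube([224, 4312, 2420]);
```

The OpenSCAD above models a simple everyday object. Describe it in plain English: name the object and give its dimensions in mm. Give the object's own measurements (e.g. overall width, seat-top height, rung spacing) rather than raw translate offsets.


A single room: four walls, each 2420 mm tall and 224 mm thick, enclosing an outside footprint 3520×4760 mm (x × y), no floor or roof. The front and back walls (−y and +y sides) run the full x-width; the side walls fit between their inner faces. A door opening 880 mm wide and 2053 mm tall is cut through the front wall from the floor up, its −x edge 1072 mm from the wall's −x end.


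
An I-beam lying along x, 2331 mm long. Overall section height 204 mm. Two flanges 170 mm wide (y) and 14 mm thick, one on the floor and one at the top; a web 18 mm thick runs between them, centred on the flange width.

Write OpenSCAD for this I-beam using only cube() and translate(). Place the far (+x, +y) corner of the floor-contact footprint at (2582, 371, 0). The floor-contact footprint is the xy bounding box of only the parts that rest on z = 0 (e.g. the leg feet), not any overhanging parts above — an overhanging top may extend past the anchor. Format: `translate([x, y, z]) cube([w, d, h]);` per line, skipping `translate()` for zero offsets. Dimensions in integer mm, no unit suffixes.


translate([251, 201, 0]) cube([2331, 170, 14]);
translate([251, 277, 14]) cube([2331, 18, 176]);
translate([251, 201, 190]) cube([2331, 170, 14]);


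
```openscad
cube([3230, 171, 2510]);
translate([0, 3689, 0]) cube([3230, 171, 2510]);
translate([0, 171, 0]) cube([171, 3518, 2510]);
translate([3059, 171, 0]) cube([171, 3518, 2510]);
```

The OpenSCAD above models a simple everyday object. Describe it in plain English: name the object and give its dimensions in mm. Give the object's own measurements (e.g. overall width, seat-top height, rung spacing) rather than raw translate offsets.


The wall frame of a small rectangular building: four walls, each 2510 mm tall and 171 mm thick, enclosing a footprint 3230 mm (x) by 3860 mm (y) outside-to-outside, with no floor or roof. The front and back walls (the −y and +y sides) span the full width; the two side walls fit between them.


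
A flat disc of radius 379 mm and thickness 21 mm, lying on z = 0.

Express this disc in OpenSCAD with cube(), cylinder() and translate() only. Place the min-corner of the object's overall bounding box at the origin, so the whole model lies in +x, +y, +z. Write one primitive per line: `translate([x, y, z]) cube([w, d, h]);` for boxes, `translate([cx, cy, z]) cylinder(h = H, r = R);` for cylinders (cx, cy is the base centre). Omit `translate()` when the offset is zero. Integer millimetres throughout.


translate([379, 379, 0]) cylinder(h = 21, r = 379);


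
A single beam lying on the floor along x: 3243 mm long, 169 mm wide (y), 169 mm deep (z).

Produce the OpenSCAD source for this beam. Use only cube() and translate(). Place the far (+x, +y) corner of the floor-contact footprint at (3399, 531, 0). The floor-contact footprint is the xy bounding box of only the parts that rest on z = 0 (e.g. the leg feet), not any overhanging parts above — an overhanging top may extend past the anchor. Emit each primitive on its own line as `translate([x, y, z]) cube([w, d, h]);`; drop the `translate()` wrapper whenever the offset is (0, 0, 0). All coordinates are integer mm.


translate([156, 362, 0]) cube([3243, 169, 169]);


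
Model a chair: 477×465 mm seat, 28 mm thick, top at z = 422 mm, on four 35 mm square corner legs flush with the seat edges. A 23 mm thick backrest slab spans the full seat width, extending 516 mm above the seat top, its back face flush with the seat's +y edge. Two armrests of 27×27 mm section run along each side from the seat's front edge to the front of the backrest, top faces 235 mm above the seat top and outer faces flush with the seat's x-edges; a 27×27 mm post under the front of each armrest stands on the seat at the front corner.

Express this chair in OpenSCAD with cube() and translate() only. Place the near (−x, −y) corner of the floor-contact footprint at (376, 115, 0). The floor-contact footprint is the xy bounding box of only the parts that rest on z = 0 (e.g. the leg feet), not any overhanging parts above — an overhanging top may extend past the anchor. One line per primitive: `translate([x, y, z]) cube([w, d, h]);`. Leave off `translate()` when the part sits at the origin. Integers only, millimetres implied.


translate([376, 115, 394]) cube([477, 465, 28]);
translate([376, 115, 0]) cube([35, 35, 394]);
translate([818, 115, 0]) cube([35, 35, 394]);
translate([376, 545, 0]) cube([35, 35, 394]);
translate([818, 545, 0]) cube([35, 35, 394]);
translate([376, 557, 422]) cube([477, 23, 516]);
translate([376, 115, 630]) cube([27, 442, 27]);
translate([826, 115, 630]) cube([27, 442, 27]);
translate([376, 115, 422]) cube([27, 27, 208]);
translate([826, 115, 422]) cube([27, 27, 208]);


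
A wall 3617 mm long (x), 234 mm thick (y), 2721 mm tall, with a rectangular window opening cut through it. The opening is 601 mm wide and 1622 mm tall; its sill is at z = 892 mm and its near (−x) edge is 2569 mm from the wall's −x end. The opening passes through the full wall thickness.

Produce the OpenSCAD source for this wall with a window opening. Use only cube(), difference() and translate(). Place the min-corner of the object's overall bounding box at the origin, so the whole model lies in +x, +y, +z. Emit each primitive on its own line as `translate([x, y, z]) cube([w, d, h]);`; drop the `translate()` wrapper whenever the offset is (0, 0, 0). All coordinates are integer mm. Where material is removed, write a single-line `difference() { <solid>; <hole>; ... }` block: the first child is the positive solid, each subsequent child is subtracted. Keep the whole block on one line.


difference() { cube([3617, 234, 2721]); translate([2569, 0, 892]) cube([601, 234, 1622]); }


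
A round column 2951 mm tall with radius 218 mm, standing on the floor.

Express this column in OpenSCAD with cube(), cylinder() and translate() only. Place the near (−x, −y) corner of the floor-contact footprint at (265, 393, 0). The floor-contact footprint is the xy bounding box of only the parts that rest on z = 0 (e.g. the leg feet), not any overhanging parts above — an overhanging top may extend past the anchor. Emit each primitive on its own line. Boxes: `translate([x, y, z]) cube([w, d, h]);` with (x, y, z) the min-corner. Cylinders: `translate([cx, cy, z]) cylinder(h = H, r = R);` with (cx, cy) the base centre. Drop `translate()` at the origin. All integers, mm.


translate([483, 611, 0]) cylinder(h = 2951, r = 218);


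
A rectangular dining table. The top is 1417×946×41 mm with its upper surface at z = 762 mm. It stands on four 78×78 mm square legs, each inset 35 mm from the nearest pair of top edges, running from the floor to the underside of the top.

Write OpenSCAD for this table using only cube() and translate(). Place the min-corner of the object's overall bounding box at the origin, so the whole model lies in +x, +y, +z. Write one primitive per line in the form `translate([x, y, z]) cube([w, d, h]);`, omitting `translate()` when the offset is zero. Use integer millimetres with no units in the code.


translate([0, 0, 721]) cube([1417, 946, 41]);
translate([35, 35, 0]) cube([78, 78, 721]);
translate([1304, 35, 0]) cube([78, 78, 721]);
translate([35, 833, 0]) cube([78, 78, 721]);
translate([1304, 833, 0]) cube([78, 78, 721]);


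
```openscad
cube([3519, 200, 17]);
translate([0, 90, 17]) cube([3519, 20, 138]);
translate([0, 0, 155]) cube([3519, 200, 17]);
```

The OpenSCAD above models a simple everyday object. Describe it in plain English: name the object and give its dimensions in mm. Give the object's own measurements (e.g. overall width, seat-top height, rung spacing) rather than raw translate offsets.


An I-beam lying along x, 3519 mm long. Overall section height 172 mm. Two flanges 200 mm wide (y) and 17 mm thick, one on the floor and one at the top; a web 20 mm thick runs between them, centred on the flange width.


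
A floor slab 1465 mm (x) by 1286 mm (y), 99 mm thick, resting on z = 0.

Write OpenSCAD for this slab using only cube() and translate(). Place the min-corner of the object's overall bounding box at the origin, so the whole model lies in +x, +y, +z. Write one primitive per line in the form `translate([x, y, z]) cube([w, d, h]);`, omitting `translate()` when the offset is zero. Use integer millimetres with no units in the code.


cube([1465, 1286, 99]);


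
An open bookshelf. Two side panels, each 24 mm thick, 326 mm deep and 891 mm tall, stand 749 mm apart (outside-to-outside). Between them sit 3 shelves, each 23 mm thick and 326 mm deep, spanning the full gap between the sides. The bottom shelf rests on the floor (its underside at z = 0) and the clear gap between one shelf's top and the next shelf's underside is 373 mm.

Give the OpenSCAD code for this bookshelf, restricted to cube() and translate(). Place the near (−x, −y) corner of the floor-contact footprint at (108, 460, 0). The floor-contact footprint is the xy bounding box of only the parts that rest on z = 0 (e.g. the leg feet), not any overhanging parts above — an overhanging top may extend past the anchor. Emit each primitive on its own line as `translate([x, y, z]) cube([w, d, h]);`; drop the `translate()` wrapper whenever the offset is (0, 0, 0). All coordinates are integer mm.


translate([108, 460, 0]) cube([24, 326, 891]);
translate([833, 460, 0]) cube([24, 326, 891]);
translate([132, 460, 0]) cube([701, 326, 23]);
translate([132, 460, 396]) cube([701, 326, 23]);
translate([132, 460, 792]) cube([701, 326, 23]);


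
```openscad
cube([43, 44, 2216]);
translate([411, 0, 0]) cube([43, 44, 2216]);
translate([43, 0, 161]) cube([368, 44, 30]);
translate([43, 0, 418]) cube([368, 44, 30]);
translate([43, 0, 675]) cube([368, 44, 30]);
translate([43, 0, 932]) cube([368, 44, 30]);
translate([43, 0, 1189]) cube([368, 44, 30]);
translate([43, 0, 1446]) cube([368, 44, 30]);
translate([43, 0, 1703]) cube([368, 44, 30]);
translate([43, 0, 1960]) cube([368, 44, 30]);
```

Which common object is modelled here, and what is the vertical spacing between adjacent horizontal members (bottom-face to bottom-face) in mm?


A ladder. The rung spacing is 257 mm.

Two tall 43×44 posts with 8 short bars between them — a ladder. Adjacent rungs sit at z = 161 and z = 418, so the spacing is 418 − 161 = 257 mm.


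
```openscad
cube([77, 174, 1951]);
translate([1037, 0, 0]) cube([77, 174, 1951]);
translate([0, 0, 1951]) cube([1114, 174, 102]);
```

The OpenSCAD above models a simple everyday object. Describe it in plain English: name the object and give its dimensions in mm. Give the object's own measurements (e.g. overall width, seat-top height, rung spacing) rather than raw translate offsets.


A door frame. The clear opening is 960 mm wide and 1951 mm high. Two 77 mm wide jambs, 174 mm deep, stand either side of the opening from the floor to the top of the opening. A 102 mm thick head sits across the top of both jambs, spanning the full outside width of the frame.


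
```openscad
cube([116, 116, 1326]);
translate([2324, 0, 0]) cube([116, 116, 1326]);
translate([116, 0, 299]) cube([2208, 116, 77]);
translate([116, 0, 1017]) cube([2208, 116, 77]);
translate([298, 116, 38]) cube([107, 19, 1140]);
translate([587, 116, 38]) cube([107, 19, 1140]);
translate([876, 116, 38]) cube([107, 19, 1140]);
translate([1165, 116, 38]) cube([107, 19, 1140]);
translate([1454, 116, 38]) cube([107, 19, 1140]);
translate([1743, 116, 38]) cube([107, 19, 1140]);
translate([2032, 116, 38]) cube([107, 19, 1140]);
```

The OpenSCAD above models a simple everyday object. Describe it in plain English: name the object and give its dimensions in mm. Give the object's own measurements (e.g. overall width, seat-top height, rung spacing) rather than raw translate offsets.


A fence section. Two 116×116 mm posts, 1326 mm tall, stand on the floor with a clear span of 2208 mm between their inner faces. Two horizontal rails of 116×77 mm section span the gap between the posts with their undersides at z = 299 mm and z = 1017 mm, flush with the posts' −y face. 7 pickets, each 107 mm wide, 19 mm thick and 1140 mm tall, are fixed to the +y face of the rails with their bottoms at z = 38 mm, spaced across the span with a 182 mm gap after the −x post and between neighbouring pickets, with 185 mm left before the +x post.


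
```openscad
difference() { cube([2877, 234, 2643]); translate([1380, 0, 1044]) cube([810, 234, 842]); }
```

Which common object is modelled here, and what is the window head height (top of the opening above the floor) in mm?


A wall with a window opening. The window head height is 1886 mm.

A wall with a rectangular opening subtracted — a window. Sill at z = 1044, opening 842 mm tall, so the head is at 1044 + 842 = 1886 mm.


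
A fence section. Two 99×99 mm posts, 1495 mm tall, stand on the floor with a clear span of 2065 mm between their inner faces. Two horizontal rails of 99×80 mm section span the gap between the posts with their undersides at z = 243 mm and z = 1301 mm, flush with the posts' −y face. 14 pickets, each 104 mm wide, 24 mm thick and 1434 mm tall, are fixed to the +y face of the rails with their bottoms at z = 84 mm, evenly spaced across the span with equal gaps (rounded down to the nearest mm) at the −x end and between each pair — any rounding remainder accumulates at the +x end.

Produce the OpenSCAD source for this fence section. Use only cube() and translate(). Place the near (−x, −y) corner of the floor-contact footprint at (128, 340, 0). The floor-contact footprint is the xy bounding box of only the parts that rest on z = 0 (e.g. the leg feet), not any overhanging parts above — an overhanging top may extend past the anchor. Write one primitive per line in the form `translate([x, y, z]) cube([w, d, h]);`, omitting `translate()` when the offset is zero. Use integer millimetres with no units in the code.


translate([128, 340, 0]) cube([99, 99, 1495]);
translate([2292, 340, 0]) cube([99, 99, 1495]);
translate([227, 340, 243]) cube([2065, 99, 80]);
translate([227, 340, 1301]) cube([2065, 99, 80]);
translate([267, 439, 84]) cube([104, 24, 1434]);
translate([411, 439, 84]) cube([104, 24, 1434]);
translate([555, 439, 84]) cube([104, 24, 1434]);
translate([699, 439, 84]) cube([104, 24, 1434]);
translate([843, 439, 84]) cube([104, 24, 1434]);
translate([987, 439, 84]) cube([104, 24, 1434]);
translate([1131, 439, 84]) cube([104, 24, 1434]);
translate([1275, 439, 84]) cube([104, 24, 1434]);
translate([1419, 439, 84]) cube([104, 24, 1434]);
translate([1563, 439, 84]) cube([104, 24, 1434]);
translate([1707, 439, 84]) cube([104, 24, 1434]);
translate([1851, 439, 84]) cube([104, 24, 1434]);
translate([1995, 439, 84]) cube([104, 24, 1434]);
translate([2139, 439, 84]) cube([104, 24, 1434]);


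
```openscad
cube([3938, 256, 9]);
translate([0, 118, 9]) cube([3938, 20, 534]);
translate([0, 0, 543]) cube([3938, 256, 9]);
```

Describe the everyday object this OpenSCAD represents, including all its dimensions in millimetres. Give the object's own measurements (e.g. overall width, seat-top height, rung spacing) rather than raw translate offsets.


An I-beam lying along x, 3938 mm long. Overall section height 552 mm. Two flanges 256 mm wide (y) and 9 mm thick, one on the floor and one at the top; a web 20 mm thick runs between them, centred on the flange width.


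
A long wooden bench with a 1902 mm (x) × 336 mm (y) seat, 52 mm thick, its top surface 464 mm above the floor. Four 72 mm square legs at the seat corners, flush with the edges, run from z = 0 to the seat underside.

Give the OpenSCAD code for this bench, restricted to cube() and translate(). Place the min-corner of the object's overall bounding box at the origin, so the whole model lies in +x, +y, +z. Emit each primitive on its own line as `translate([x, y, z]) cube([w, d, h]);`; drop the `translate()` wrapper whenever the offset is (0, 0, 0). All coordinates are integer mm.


translate([0, 0, 412]) cube([1902, 336, 52]);
cube([72, 72, 412]);
translate([0, 264, 0]) cube([72, 72, 412]);
translate([1830, 0, 0]) cube([72, 72, 412]);
translate([1830, 264, 0]) cube([72, 72, 412]);


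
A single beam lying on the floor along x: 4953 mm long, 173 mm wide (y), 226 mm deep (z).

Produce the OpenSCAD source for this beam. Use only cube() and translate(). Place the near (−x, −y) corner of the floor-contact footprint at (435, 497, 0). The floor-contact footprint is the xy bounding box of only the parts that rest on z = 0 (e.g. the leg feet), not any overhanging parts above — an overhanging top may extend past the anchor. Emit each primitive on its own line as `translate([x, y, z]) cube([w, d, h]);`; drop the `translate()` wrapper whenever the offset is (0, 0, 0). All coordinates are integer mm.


translate([435, 497, 0]) cube([4953, 173, 226]);


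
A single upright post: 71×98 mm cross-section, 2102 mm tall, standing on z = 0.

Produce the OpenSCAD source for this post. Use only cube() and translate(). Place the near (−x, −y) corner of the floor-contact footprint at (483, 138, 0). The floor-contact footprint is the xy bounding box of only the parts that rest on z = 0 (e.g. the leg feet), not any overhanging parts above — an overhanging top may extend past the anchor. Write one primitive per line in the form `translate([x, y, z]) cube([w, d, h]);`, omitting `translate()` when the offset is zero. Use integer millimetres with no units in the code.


translate([483, 138, 0]) cube([71, 98, 2102]);


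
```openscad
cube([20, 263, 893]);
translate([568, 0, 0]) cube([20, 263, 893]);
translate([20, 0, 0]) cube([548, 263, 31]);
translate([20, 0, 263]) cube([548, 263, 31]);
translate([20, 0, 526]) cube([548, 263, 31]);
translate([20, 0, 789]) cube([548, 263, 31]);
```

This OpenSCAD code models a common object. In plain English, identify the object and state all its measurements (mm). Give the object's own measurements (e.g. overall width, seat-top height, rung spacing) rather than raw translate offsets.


An open bookshelf. Two side panels, each 20 mm thick, 263 mm deep and 893 mm tall, stand 588 mm apart (outside-to-outside). Between them sit 4 shelves, each 31 mm thick and 263 mm deep, spanning the full gap between the sides. The bottom shelf rests on the floor (its underside at z = 0) and the clear gap between one shelf's top and the next shelf's underside is 232 mm.


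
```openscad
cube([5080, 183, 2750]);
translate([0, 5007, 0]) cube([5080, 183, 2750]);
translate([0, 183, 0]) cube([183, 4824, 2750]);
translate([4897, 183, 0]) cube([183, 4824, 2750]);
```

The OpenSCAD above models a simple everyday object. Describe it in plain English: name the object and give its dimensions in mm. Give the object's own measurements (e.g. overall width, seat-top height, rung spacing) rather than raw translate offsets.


The wall frame of a small rectangular building: four walls, each 2750 mm tall and 183 mm thick, enclosing a footprint 5080 mm (x) by 5190 mm (y) outside-to-outside, with no floor or roof. The front and back walls (the −y and +y sides) span the full width; the two side walls fit between them.


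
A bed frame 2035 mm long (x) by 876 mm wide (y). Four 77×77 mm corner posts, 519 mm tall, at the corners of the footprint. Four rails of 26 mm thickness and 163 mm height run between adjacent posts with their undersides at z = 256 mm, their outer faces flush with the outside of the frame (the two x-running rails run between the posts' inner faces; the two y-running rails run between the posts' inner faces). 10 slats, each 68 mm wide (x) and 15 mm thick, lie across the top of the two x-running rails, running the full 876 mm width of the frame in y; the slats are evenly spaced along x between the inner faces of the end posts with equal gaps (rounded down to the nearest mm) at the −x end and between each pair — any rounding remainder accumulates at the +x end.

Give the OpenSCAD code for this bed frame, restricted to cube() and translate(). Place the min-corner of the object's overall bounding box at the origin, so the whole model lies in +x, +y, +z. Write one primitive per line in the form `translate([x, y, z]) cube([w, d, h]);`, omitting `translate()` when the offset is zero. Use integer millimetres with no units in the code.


cube([77, 77, 519]);
translate([0, 799, 0]) cube([77, 77, 519]);
translate([1958, 0, 0]) cube([77, 77, 519]);
translate([1958, 799, 0]) cube([77, 77, 519]);
translate([77, 0, 256]) cube([1881, 26, 163]);
translate([77, 850, 256]) cube([1881, 26, 163]);
translate([0, 77, 256]) cube([26, 722, 163]);
translate([2009, 77, 256]) cube([26, 722, 163]);
translate([186, 0, 419]) cube([68, 876, 15]);
translate([363, 0, 419]) cube([68, 876, 15]);
translate([540, 0, 419]) cube([68, 876, 15]);
translate([717, 0, 419]) cube([68, 876, 15]);
translate([894, 0, 419]) cube([68, 876, 15]);
translate([1071, 0, 419]) cube([68, 876, 15]);
translate([1248, 0, 419]) cube([68, 876, 15]);
translate([1425, 0, 419]) cube([68, 876, 15]);
translate([1602, 0, 419]) cube([68, 876, 15]);
translate([1779, 0, 419]) cube([68, 876, 15]);


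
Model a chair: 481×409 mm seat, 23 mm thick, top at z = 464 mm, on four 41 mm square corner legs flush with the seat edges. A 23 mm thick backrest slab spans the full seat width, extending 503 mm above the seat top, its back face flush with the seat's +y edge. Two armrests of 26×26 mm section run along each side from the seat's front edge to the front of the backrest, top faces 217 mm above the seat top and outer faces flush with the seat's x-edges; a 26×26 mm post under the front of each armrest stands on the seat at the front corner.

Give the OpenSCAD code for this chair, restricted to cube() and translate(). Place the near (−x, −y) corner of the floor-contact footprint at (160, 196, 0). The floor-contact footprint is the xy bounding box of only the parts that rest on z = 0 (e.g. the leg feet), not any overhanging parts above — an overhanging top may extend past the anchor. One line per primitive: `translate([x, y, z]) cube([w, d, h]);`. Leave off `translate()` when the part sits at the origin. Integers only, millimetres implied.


translate([160, 196, 441]) cube([481, 409, 23]);
translate([160, 196, 0]) cube([41, 41, 441]);
translate([600, 196, 0]) cube([41, 41, 441]);
translate([160, 564, 0]) cube([41, 41, 441]);
translate([600, 564, 0]) cube([41, 41, 441]);
translate([160, 582, 464]) cube([481, 23, 503]);
translate([160, 196, 655]) cube([26, 386, 26]);
translate([615, 196, 655]) cube([26, 386, 26]);
translate([160, 196, 464]) cube([26, 26, 191]);
translate([615, 196, 464]) cube([26, 26, 191]);


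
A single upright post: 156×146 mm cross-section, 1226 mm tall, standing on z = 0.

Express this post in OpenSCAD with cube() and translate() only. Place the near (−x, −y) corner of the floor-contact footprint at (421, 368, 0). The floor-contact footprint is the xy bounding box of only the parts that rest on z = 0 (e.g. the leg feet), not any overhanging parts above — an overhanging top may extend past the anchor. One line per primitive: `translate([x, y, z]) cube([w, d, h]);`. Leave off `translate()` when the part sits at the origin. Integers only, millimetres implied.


translate([421, 368, 0]) cube([156, 146, 1226]);


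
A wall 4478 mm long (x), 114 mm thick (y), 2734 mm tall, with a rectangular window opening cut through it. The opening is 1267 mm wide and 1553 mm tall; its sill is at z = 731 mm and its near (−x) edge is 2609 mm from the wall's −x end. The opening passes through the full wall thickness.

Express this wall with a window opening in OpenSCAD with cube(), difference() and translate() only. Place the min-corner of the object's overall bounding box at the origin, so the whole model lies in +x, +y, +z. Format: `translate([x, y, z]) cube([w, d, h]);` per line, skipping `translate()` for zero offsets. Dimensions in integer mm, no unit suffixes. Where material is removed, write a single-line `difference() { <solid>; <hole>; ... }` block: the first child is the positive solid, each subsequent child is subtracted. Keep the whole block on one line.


difference() { cube([4478, 114, 2734]); translate([2609, 0, 731]) cube([1267, 114, 1553]); }


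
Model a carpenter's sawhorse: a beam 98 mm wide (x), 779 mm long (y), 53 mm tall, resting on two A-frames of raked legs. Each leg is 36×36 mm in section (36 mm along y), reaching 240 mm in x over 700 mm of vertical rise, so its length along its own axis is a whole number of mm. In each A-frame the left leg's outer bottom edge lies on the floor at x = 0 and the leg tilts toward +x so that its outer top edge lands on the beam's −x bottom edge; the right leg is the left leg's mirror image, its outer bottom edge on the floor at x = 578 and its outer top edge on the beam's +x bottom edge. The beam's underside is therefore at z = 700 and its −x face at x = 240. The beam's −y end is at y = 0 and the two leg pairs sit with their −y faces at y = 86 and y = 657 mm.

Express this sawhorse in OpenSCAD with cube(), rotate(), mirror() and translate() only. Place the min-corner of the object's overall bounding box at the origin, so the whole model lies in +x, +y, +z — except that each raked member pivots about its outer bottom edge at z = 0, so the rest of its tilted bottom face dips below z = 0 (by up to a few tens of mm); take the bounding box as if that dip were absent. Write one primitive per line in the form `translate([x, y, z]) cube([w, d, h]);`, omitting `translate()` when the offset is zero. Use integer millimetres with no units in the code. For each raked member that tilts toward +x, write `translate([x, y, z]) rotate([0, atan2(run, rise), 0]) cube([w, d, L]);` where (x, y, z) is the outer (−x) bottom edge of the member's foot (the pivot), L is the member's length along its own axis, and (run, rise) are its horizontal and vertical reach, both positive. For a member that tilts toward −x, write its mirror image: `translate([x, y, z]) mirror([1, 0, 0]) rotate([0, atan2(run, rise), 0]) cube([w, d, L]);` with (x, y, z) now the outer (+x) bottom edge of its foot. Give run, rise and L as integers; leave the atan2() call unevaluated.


translate([240, 0, 700]) cube([98, 779, 53]);
translate([0, 86, 0]) rotate([0, atan2(240, 700), 0]) cube([36, 36, 740]);
translate([578, 86, 0]) mirror([1, 0, 0]) rotate([0, atan2(240, 700), 0]) cube([36, 36, 740]);
translate([0, 657, 0]) rotate([0, atan2(240, 700), 0]) cube([36, 36, 740]);
translate([578, 657, 0]) mirror([1, 0, 0]) rotate([0, atan2(240, 700), 0]) cube([36, 36, 740]);


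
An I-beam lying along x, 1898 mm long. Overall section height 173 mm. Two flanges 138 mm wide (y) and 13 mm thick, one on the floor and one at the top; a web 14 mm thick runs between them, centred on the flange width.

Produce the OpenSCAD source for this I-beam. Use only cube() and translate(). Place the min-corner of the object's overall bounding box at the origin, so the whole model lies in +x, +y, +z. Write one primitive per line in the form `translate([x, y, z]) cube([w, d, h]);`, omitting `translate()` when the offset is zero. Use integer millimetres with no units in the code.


cube([1898, 138, 13]);
translate([0, 62, 13]) cube([1898, 14, 147]);
translate([0, 0, 160]) cube([1898, 138, 13]);


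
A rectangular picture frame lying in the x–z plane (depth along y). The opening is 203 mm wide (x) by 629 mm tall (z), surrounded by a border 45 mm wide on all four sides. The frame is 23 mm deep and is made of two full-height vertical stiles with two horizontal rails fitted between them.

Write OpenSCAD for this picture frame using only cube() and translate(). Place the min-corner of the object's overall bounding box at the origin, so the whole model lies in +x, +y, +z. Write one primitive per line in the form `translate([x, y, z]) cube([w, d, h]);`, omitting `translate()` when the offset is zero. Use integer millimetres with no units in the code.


cube([45, 23, 719]);
translate([248, 0, 0]) cube([45, 23, 719]);
translate([45, 0, 0]) cube([203, 23, 45]);
translate([45, 0, 674]) cube([203, 23, 45]);


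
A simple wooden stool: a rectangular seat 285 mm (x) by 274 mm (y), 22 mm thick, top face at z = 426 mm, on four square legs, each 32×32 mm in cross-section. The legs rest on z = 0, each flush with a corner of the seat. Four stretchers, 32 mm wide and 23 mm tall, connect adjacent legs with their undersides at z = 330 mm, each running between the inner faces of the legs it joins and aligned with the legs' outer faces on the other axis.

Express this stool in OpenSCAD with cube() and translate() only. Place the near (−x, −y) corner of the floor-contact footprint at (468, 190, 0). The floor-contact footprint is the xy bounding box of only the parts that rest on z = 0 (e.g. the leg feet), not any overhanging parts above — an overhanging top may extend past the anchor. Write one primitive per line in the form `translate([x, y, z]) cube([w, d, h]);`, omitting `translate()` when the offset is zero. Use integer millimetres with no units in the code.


// leg_h = 426 - 22 = 404
// stretcher span = 285 - 2*32 = 221
translate([468, 190, 404]) cube([285, 274, 22]);
translate([468, 190, 0]) cube([32, 32, 404]);
translate([721, 190, 0]) cube([32, 32, 404]);
translate([468, 432, 0]) cube([32, 32, 404]);
translate([721, 432, 0]) cube([32, 32, 404]);
translate([500, 190, 330]) cube([221, 32, 23]);
translate([500, 432, 330]) cube([221, 32, 23]);
translate([468, 222, 330]) cube([32, 210, 23]);
translate([721, 222, 330]) cube([32, 210, 23]);


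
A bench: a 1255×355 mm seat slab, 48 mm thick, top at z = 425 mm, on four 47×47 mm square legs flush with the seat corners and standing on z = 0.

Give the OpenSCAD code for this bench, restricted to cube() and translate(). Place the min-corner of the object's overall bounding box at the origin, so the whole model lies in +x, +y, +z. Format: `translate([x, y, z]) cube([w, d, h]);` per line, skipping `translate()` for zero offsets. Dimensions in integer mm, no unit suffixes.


translate([0, 0, 377]) cube([1255, 355, 48]);
cube([47, 47, 377]);
translate([0, 308, 0]) cube([47, 47, 377]);
translate([1208, 0, 0]) cube([47, 47, 377]);
translate([1208, 308, 0]) cube([47, 47, 377]);


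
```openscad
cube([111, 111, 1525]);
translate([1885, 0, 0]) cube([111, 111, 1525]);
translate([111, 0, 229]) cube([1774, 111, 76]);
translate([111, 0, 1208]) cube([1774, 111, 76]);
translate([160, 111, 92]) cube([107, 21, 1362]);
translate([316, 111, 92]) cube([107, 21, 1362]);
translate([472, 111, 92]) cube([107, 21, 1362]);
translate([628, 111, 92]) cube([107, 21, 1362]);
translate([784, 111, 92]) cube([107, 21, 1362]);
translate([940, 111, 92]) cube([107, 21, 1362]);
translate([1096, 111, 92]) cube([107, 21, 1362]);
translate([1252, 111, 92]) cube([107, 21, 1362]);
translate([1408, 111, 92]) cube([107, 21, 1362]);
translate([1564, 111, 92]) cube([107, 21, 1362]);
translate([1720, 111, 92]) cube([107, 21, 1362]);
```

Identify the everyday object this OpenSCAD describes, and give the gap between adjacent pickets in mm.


A fence section. The picket gap is 49 mm.

Two posts, two rails, 11 pickets — a fence section. Span 1774 mm holds 11 pickets of 107 mm with 12 equal gaps: ⌊(1774 − 11·107) / 12⌋ = 49 mm.


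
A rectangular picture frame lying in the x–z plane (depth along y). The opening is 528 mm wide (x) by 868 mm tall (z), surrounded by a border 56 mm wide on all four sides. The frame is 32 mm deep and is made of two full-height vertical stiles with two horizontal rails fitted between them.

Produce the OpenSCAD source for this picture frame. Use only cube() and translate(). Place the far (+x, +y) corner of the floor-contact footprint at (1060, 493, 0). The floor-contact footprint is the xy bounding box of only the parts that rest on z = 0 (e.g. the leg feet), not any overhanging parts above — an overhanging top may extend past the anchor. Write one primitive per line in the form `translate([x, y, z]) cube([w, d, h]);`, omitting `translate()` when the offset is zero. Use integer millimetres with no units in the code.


translate([420, 461, 0]) cube([56, 32, 980]);
translate([1004, 461, 0]) cube([56, 32, 980]);
translate([476, 461, 0]) cube([528, 32, 56]);
translate([476, 461, 924]) cube([528, 32, 56]);


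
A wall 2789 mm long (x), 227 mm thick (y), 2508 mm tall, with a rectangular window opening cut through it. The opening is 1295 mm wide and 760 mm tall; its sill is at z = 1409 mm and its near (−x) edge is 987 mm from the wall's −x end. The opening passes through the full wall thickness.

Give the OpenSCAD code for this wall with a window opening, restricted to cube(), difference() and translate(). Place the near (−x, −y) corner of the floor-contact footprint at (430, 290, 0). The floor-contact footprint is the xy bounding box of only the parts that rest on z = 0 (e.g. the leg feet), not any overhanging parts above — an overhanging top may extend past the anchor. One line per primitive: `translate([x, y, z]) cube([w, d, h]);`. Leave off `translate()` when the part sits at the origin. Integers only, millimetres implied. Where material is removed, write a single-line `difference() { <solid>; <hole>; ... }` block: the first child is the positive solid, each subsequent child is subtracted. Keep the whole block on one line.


difference() { translate([430, 290, 0]) cube([2789, 227, 2508]); translate([1417, 290, 1409]) cube([1295, 227, 760]); }


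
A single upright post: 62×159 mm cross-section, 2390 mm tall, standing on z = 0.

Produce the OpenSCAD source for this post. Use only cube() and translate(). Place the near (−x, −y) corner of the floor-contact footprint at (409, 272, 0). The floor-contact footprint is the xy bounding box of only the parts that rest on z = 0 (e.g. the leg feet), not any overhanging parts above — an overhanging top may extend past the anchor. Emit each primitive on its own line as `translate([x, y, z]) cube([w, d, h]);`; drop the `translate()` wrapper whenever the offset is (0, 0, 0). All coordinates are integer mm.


translate([409, 272, 0]) cube([62, 159, 2390]);


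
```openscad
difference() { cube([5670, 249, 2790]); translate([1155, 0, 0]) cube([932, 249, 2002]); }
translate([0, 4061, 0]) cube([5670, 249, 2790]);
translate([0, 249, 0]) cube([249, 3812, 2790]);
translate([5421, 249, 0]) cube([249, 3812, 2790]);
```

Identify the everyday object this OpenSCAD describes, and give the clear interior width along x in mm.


A single room. The interior width is 5172 mm.

Four walls enclosing a rectangle with a door in the front wall — a room. Outside width 5670 minus two 249 mm walls gives 5172 mm.


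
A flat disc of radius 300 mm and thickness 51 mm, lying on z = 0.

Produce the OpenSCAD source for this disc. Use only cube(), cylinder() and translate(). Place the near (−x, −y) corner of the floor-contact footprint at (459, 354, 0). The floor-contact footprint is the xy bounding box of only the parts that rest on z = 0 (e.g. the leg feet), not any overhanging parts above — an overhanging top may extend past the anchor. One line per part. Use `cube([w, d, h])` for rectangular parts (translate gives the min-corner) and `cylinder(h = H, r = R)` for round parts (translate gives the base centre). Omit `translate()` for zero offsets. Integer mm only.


translate([759, 654, 0]) cylinder(h = 51, r = 300);
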